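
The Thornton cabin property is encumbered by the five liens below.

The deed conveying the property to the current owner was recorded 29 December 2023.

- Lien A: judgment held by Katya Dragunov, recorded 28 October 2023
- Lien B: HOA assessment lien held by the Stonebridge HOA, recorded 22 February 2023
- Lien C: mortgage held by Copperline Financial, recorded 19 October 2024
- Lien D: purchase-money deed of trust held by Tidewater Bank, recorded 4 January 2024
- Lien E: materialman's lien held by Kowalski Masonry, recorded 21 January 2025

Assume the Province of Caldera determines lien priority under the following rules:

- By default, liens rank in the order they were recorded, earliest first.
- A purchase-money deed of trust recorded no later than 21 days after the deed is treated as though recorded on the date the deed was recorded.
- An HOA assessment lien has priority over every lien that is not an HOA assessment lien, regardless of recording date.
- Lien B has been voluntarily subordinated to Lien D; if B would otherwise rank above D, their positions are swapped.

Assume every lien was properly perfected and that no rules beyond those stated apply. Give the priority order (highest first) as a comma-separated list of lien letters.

Effective dates after the stated exceptions: D's effective date is the deed date, 29 December 2023.
B is an HOA assessment lien and takes priority over every other lien.
Ordering the rest by effective date: A (28 October 2023), D (29 December 2023), C (19 October 2024), E (21 January 2025).
Because B would otherwise rank above D, the subordination swaps them.

D, A, B, C, E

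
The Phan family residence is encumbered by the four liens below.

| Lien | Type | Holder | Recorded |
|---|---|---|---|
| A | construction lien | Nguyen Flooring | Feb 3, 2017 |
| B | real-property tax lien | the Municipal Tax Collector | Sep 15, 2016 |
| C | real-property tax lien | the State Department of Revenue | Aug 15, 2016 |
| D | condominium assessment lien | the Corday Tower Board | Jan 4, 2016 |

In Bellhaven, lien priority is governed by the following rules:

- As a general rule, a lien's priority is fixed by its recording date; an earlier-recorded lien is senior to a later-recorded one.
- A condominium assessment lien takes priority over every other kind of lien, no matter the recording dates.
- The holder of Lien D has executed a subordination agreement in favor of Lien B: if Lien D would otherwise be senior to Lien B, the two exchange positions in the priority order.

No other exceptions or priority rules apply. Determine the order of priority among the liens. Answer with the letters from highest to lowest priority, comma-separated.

B, C, D, A

D, as a condominium assessment lien, has superpriority and ranks first.
Remaining liens by effective date: C (Aug 15, 2016), B (Sep 15, 2016), A (Feb 3, 2017).
D would otherwise be senior to B, so under the subordination agreement D and B exchange positions.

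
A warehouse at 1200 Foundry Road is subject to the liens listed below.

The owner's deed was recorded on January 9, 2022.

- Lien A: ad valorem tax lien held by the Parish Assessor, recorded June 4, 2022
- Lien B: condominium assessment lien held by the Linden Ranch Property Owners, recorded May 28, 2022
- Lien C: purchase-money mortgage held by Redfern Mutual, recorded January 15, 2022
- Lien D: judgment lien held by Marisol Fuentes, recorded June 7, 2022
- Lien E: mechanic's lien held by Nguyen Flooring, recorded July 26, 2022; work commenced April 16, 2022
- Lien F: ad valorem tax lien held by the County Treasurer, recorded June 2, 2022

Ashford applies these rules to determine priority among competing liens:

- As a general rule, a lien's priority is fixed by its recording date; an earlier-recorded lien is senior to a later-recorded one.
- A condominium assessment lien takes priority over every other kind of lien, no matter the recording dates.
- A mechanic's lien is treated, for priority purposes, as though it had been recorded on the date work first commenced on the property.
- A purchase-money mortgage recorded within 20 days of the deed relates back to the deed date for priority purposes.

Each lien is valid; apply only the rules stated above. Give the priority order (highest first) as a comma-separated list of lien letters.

B, C, E, F, A, D

Effective dates after the stated exceptions: C's effective date is the deed date, January 9, 2022; E's effective date is April 16, 2022, when work began.
As a condominium assessment lien, B is senior to every other lien.
The other liens, earliest effective date first: C (January 9, 2022), E (April 16, 2022), F (June 2, 2022), A (June 4, 2022), D (June 7, 2022).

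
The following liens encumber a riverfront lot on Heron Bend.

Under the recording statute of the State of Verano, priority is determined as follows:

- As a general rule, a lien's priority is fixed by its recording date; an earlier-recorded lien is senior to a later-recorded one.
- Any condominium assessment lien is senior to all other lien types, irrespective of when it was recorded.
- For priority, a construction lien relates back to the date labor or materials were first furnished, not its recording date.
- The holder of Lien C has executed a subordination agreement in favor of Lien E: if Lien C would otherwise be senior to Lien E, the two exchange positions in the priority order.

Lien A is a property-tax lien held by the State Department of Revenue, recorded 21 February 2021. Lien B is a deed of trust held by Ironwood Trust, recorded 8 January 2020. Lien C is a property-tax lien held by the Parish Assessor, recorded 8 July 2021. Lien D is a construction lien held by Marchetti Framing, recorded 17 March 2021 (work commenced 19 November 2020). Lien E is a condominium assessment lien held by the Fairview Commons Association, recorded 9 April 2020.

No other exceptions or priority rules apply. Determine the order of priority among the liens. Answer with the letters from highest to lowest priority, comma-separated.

E, B, D, A, C

Effective dates: D relates back to 19 November 2020 (work commenced).
E is a condominium assessment lien and takes priority over every other lien.
The other liens, earliest effective date first: B (8 January 2020), D (19 November 2020), A (21 February 2021), C (8 July 2021).
Since C is not senior to E, the subordination leaves the order unchanged.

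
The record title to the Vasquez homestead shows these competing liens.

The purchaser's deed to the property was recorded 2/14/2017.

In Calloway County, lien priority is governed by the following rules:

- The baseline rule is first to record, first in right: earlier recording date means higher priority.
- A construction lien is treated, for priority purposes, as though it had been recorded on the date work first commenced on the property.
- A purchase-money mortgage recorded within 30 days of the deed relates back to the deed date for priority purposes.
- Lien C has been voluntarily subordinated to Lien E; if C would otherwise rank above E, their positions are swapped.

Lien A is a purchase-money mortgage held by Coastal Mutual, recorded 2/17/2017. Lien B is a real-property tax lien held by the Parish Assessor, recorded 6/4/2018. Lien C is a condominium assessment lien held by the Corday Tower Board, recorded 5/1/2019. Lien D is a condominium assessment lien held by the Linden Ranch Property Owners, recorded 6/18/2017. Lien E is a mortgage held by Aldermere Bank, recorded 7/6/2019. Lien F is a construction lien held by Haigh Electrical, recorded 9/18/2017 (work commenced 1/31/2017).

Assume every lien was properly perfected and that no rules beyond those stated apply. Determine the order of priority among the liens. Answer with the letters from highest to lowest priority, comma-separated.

First, effective dates: A relates back to the deed date 2/14/2017; F is treated as recorded 1/31/2017, the work-commencement date.
Sorted by effective date: F (1/31/2017), A (2/14/2017), D (6/18/2017), B (6/4/2018), C (5/1/2019), E (7/6/2019).
C is senior to E before the subordination, so the two trade places.

F, A, D, B, E, C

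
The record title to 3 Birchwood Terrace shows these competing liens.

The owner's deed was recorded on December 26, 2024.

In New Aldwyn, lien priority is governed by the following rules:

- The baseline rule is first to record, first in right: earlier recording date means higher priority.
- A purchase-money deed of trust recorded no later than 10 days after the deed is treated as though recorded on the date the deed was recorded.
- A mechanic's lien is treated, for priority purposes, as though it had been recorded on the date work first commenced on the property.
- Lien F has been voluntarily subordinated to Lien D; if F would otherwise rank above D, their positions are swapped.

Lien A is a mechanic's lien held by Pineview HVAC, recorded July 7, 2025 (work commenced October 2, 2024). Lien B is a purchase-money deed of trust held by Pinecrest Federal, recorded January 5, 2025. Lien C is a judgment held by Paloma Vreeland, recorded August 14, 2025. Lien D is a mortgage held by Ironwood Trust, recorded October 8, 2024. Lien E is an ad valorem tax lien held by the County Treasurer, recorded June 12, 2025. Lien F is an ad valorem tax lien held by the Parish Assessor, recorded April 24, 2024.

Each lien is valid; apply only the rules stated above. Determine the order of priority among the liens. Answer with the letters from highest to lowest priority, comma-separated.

D, A, F, B, E, C

Adjusting effective dates: A's effective date is October 2, 2024, when work began; B's effective date is the deed date, December 26, 2024.
Ordering by effective date: F (April 24, 2024), A (October 2, 2024), D (October 8, 2024), B (December 26, 2024), E (June 12, 2025), C (August 14, 2025).
Because F would otherwise rank above D, the subordination swaps them.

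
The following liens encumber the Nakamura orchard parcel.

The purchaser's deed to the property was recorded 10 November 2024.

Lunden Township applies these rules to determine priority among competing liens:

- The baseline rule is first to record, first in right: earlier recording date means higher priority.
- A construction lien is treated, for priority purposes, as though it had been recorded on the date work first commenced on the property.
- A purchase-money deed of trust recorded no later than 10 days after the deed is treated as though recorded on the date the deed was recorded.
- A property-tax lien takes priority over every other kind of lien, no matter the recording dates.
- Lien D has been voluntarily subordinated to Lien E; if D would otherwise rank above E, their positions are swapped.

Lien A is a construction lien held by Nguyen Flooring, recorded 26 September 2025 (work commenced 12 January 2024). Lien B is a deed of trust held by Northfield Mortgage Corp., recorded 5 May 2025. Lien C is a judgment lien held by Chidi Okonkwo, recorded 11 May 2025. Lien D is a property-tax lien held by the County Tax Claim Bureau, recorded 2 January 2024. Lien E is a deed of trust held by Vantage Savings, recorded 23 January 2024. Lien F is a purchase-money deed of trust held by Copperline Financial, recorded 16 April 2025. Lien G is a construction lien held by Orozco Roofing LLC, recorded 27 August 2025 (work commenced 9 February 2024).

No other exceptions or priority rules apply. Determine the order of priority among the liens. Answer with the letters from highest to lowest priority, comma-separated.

Adjusting effective dates: A relates back to 12 January 2024 (work commenced); F missed the 10-day window (157 days after the deed), so its recording date stands; G is treated as recorded 9 February 2024, the work-commencement date.
D, as a property-tax lien, has superpriority and ranks first.
The other liens, earliest effective date first: A (12 January 2024), E (23 January 2024), G (9 February 2024), F (16 April 2025), B (5 May 2025), C (11 May 2025).
D would otherwise be senior to E, so under the subordination agreement D and E exchange positions.

E, A, D, G, F, B, C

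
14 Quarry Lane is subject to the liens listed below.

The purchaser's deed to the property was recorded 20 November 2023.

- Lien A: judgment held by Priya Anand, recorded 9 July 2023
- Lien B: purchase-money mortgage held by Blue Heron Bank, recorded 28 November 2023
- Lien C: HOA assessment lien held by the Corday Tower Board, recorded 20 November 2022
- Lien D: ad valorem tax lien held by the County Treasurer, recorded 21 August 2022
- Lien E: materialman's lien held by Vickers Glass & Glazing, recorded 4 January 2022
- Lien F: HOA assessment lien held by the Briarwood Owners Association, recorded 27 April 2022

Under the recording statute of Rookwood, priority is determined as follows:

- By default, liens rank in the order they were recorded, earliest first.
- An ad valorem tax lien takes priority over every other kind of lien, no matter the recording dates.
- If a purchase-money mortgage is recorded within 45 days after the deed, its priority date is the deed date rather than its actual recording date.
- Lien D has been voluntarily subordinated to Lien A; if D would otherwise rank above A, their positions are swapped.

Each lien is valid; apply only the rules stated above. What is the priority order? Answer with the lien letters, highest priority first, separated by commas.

A, E, F, C, D, B

Effective dates after the stated exceptions: B relates back to the deed date 20 November 2023.
D is an ad valorem tax lien, so it outranks all other liens regardless of date.
The other liens, earliest effective date first: E (4 January 2022), F (27 April 2022), C (20 November 2022), A (9 July 2023), B (20 November 2023).
D is senior to A before the subordination, so the two trade places.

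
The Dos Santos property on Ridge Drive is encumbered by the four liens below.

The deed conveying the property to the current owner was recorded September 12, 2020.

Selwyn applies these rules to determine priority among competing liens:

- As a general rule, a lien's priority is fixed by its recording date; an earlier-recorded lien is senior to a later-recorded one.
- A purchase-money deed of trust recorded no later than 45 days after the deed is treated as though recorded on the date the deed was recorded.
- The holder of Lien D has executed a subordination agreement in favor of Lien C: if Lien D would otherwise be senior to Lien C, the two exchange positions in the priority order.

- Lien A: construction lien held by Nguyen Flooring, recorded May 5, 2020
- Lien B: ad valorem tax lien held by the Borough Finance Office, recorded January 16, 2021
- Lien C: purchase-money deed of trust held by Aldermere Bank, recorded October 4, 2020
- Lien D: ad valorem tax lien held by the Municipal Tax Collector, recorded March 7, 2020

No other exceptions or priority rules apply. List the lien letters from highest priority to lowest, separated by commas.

Effective dates after the stated exceptions: C was recorded within the 45-day window, so its effective date is the deed date September 12, 2020.
By effective date: D (March 7, 2020), A (May 5, 2020), C (September 12, 2020), B (January 16, 2021).
D is senior to C before the subordination, so the two trade places.

C, A, D, B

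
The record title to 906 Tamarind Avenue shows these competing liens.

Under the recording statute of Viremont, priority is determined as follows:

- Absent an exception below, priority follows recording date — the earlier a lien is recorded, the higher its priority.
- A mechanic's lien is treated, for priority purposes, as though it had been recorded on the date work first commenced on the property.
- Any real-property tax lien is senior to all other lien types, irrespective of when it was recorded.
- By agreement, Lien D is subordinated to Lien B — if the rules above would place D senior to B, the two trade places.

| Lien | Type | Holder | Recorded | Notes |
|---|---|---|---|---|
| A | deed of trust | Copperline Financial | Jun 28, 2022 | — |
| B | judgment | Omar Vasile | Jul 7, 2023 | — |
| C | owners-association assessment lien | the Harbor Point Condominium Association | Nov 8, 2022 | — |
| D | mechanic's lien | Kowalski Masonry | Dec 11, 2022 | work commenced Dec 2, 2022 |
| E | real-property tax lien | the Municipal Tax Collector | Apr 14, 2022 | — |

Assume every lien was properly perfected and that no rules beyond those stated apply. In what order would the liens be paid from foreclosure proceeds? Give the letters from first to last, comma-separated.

First, effective dates: D relates back to Dec 2, 2022 (work commenced).
As a real-property tax lien, E is senior to every other lien.
Ordering the rest by effective date: A (Jun 28, 2022), C (Nov 8, 2022), D (Dec 2, 2022), B (Jul 7, 2023).
Because D would otherwise rank above B, the subordination swaps them.

E, A, C, B, D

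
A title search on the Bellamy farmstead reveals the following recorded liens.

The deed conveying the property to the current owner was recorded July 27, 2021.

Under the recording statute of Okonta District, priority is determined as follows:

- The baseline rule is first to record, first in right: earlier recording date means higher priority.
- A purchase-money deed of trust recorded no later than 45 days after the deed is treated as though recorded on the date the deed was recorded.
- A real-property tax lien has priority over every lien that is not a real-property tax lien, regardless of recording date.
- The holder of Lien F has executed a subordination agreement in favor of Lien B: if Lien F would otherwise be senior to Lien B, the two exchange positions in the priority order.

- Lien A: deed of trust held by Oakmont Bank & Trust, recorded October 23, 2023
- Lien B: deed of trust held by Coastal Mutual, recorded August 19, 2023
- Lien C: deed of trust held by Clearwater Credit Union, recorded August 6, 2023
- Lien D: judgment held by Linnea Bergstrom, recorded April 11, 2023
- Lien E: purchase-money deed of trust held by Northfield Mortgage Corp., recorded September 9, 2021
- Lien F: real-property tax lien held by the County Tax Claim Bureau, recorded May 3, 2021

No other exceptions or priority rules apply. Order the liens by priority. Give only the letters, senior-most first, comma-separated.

B, E, D, C, F, A

Effective dates after the stated exceptions: E was recorded within the 45-day window, so its effective date is the deed date July 27, 2021.
As a real-property tax lien, F is senior to every other lien.
Among the remaining liens, by effective date: E (July 27, 2021), D (April 11, 2023), C (August 6, 2023), B (August 19, 2023), A (October 23, 2023).
The subordination applies — F was senior to B — so F and B swap.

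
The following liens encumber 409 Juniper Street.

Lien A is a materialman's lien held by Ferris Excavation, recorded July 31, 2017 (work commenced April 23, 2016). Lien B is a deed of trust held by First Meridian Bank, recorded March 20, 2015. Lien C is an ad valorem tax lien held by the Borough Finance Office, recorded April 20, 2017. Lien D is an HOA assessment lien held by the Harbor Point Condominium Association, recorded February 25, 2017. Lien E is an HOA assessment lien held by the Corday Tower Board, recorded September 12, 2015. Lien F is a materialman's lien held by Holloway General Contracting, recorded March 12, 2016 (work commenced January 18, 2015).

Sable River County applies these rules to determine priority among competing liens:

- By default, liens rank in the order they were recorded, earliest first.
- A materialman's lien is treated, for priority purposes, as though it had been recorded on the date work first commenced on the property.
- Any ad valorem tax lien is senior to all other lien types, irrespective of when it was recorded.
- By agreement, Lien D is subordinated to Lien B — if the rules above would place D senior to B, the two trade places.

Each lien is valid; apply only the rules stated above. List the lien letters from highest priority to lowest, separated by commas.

Effective dates after the stated exceptions: A is treated as recorded April 23, 2016, the work-commencement date; F is treated as recorded January 18, 2015, the work-commencement date.
C is an ad valorem tax lien and takes priority over every other lien.
The other liens, earliest effective date first: F (January 18, 2015), B (March 20, 2015), E (September 12, 2015), A (April 23, 2016), D (February 25, 2017).
Since D is not senior to B, the subordination leaves the order unchanged.

C, F, B, E, A, D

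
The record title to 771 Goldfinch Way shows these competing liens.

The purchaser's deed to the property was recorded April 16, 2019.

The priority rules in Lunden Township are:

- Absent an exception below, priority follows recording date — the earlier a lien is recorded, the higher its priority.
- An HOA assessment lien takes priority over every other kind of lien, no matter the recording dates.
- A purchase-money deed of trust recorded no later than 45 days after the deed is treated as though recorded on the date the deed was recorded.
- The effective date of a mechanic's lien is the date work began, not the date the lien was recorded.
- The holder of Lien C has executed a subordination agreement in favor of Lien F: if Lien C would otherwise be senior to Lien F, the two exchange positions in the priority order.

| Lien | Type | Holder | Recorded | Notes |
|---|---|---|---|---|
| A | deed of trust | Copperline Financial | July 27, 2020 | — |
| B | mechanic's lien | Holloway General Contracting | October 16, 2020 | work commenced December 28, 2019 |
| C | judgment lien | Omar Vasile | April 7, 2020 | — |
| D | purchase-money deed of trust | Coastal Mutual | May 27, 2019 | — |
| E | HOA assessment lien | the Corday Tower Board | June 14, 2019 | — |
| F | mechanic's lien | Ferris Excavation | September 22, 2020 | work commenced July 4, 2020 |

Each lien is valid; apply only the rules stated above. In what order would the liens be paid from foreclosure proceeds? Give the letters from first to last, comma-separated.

E, D, B, F, C, A

First, effective dates: B relates back to December 28, 2019 (work commenced); D relates back to the deed date April 16, 2019; F is treated as recorded July 4, 2020, the work-commencement date.
E is an HOA assessment lien, so it outranks all other liens regardless of date.
The other liens, earliest effective date first: D (April 16, 2019), B (December 28, 2019), C (April 7, 2020), F (July 4, 2020), A (July 27, 2020).
Because C would otherwise rank above F, the subordination swaps them.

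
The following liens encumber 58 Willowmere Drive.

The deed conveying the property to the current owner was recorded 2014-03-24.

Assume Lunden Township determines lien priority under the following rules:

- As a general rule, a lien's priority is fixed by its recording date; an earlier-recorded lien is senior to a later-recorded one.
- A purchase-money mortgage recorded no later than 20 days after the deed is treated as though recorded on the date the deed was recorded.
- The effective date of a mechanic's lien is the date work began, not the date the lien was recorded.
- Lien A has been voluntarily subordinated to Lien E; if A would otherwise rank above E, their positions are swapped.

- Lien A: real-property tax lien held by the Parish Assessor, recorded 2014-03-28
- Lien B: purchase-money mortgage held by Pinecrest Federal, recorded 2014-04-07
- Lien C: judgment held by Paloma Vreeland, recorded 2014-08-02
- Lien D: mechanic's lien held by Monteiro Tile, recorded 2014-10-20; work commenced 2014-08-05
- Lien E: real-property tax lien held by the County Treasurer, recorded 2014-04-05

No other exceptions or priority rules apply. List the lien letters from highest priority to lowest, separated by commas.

First, effective dates: B's effective date is the deed date, 2014-03-24; D is treated as recorded 2014-08-05, the work-commencement date.
By effective date, earliest first: B (2014-03-24), A (2014-03-28), E (2014-04-05), C (2014-08-02), D (2014-08-05).
Because A would otherwise rank above E, the subordination swaps them.

B, E, A, C, D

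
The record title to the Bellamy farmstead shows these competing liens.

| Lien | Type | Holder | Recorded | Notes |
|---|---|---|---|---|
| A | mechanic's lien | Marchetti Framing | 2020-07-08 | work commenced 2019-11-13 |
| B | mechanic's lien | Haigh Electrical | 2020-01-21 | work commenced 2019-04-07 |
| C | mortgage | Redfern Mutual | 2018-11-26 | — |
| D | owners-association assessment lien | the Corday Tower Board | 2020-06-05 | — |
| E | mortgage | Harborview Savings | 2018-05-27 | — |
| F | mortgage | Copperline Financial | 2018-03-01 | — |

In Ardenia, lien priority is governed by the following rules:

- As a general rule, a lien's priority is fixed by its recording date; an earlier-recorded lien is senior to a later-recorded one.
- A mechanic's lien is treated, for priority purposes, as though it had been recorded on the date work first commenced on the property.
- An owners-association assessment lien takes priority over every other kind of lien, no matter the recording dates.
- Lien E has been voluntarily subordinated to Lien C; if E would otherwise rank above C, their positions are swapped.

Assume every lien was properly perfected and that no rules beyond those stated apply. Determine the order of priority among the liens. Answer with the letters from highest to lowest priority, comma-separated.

First, effective dates: A is treated as recorded 2019-11-13, the work-commencement date; B is treated as recorded 2019-04-07, the work-commencement date.
As an owners-association assessment lien, D is senior to every other lien.
Ordering the rest by effective date: F (2018-03-01), E (2018-05-27), C (2018-11-26), B (2019-04-07), A (2019-11-13).
The subordination applies — E was senior to C — so E and C swap.

D, F, C, E, B, A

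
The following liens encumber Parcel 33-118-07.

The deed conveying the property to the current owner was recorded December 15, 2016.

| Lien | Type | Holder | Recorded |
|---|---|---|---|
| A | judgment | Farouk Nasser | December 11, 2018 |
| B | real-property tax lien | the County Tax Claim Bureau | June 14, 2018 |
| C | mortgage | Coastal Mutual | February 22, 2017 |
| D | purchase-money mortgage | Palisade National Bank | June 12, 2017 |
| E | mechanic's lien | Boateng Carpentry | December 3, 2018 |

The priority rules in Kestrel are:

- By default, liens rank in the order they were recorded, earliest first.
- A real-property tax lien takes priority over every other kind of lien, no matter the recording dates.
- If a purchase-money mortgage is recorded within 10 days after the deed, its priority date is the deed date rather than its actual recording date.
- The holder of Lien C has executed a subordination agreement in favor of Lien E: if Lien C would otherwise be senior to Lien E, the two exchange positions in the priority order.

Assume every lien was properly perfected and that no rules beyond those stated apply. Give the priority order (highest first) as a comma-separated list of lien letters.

First, effective dates: D was recorded 179 days after the deed — beyond 10 days — so no relation-back applies.
B is a real-property tax lien, so it outranks all other liens regardless of date.
Among the remaining liens, by effective date: C (February 22, 2017), D (June 12, 2017), E (December 3, 2018), A (December 11, 2018).
C would otherwise be senior to E, so under the subordination agreement C and E exchange positions.

B, E, D, C, A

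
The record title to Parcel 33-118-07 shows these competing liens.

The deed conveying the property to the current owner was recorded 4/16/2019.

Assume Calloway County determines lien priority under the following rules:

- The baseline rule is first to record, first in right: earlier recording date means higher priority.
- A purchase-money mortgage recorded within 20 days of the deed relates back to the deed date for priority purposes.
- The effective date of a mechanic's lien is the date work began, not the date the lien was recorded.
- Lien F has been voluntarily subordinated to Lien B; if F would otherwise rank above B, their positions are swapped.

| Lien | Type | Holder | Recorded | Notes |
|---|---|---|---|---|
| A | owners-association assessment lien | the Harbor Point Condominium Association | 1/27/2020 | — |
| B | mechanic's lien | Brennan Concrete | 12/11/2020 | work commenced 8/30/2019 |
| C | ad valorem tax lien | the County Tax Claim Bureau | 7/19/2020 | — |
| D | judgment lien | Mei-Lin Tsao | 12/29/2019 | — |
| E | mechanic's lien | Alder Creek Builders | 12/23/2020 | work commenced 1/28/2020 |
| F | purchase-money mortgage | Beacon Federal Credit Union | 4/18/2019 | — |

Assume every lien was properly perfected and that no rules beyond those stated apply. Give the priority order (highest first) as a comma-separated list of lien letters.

B, F, D, A, E, C

Effective dates: B relates back to 8/30/2019 (work commenced); E is treated as recorded 1/28/2020, the work-commencement date; F relates back to the deed date 4/16/2019.
Sorted by effective date: F (4/16/2019), B (8/30/2019), D (12/29/2019), A (1/27/2020), E (1/28/2020), C (7/19/2020).
F would otherwise be senior to B, so under the subordination agreement F and B exchange positions.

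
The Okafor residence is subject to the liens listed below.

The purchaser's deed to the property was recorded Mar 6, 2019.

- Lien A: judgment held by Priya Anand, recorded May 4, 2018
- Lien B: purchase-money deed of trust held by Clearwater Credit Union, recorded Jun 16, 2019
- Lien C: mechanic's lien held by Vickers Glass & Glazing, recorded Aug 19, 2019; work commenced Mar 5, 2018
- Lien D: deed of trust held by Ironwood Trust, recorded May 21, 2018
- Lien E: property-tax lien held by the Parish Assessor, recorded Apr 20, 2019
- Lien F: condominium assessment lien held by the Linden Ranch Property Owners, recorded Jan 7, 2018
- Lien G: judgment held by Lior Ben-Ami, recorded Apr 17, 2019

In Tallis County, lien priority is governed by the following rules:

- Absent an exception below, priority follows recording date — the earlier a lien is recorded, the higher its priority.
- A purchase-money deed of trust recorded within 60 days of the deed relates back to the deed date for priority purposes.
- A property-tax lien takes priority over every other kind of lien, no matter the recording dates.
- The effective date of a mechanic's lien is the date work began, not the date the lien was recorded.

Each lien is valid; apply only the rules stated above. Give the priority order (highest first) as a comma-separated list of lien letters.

E, F, C, A, D, G, B

First, effective dates: B was recorded 102 days after the deed — beyond 60 days — so no relation-back applies; C relates back to Mar 5, 2018 (work commenced).
As a property-tax lien, E is senior to every other lien.
Ordering the rest by effective date: F (Jan 7, 2018), C (Mar 5, 2018), A (May 4, 2018), D (May 21, 2018), G (Apr 17, 2019), B (Jun 16, 2019).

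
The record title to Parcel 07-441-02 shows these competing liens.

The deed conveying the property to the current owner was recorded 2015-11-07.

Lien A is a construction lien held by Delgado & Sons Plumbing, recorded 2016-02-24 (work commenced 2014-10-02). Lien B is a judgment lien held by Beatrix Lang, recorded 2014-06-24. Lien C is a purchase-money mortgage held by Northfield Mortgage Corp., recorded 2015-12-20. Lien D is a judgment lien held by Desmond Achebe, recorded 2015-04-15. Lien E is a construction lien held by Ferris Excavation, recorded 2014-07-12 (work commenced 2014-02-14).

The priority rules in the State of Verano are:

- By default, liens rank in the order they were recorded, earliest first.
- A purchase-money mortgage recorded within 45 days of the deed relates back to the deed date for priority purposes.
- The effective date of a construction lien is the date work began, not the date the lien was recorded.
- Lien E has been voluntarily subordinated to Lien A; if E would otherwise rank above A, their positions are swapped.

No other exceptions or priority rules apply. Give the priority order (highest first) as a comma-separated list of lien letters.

A, B, E, D, C

First, effective dates: A is treated as recorded 2014-10-02, the work-commencement date; C relates back to the deed date 2015-11-07; E relates back to 2014-02-14 (work commenced).
By effective date: E (2014-02-14), B (2014-06-24), A (2014-10-02), D (2015-04-15), C (2015-11-07).
E is senior to A before the subordination, so the two trade places.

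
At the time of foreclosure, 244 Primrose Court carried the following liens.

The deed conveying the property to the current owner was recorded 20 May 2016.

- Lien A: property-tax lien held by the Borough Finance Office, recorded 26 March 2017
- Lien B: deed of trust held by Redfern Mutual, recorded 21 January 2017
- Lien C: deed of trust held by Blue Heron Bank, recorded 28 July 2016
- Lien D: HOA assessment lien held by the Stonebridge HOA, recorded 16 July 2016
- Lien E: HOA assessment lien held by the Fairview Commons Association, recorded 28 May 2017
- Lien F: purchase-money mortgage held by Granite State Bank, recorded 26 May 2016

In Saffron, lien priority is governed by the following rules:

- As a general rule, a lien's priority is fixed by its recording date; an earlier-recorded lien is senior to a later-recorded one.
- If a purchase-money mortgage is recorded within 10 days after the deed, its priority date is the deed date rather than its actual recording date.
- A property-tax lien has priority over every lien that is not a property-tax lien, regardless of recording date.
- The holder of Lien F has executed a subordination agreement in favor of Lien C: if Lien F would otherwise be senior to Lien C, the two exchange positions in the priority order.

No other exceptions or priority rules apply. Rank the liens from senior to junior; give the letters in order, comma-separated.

A, C, D, F, B, E

Adjusting effective dates: F's effective date is the deed date, 20 May 2016.
As a property-tax lien, A is senior to every other lien.
Ordering the rest by effective date: F (20 May 2016), D (16 July 2016), C (28 July 2016), B (21 January 2017), E (28 May 2017).
F is senior to C before the subordination, so the two trade places.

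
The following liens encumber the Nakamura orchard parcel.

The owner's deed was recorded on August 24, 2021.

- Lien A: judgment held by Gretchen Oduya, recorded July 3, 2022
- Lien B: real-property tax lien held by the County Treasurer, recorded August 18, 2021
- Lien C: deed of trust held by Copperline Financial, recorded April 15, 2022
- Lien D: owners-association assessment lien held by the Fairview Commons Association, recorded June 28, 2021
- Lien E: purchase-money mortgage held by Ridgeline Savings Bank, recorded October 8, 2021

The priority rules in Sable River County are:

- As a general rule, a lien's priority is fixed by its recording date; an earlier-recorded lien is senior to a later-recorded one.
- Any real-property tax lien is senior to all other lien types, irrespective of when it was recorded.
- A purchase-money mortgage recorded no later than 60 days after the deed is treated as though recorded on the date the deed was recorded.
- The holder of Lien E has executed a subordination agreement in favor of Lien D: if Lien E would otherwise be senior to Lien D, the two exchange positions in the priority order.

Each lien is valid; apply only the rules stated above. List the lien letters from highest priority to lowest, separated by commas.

First, effective dates: E was recorded within the 60-day window, so its effective date is the deed date August 24, 2021.
B is a real-property tax lien and takes priority over every other lien.
Ordering the rest by effective date: D (June 28, 2021), E (August 24, 2021), C (April 15, 2022), A (July 3, 2022).
Since E is not senior to D, the subordination leaves the order unchanged.

B, D, E, C, A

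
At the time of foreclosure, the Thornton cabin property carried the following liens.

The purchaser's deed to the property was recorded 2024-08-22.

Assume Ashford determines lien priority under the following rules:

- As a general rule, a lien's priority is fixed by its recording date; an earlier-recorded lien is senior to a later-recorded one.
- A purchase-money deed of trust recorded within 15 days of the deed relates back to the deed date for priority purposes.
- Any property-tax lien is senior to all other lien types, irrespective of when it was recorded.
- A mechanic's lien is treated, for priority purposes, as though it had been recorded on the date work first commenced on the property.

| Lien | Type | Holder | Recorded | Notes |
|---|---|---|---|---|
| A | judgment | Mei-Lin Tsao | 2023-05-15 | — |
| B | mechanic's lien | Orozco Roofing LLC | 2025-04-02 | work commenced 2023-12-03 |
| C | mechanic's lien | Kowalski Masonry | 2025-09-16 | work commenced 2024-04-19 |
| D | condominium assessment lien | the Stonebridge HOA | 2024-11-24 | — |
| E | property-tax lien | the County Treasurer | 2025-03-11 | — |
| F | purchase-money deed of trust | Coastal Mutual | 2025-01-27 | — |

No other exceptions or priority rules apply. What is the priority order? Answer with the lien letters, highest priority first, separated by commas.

Adjusting effective dates: B's effective date is 2023-12-03, when work began; C is treated as recorded 2024-04-19, the work-commencement date; F missed the 15-day window (158 days after the deed), so its recording date stands.
E is a property-tax lien, so it outranks all other liens regardless of date.
Remaining liens by effective date: A (2023-05-15), B (2023-12-03), C (2024-04-19), D (2024-11-24), F (2025-01-27).

E, A, B, C, D, F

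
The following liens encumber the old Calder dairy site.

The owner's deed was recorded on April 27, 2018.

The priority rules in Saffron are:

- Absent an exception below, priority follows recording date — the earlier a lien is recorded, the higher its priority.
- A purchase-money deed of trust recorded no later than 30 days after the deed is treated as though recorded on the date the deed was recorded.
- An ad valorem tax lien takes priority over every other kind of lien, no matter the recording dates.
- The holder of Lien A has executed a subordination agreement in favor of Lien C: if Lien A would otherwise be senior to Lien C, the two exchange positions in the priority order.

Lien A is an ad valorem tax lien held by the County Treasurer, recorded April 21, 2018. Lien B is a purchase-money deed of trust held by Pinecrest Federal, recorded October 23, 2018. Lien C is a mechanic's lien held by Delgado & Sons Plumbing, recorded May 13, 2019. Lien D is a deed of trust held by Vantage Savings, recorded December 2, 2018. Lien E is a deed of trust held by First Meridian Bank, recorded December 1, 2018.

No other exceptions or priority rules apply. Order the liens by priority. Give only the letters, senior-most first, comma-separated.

Adjusting effective dates: B was recorded 179 days after the deed, outside the 30-day window, so it keeps its recording date.
As an ad valorem tax lien, A is senior to every other lien.
Ordering the rest by effective date: B (October 23, 2018), E (December 1, 2018), D (December 2, 2018), C (May 13, 2019).
A is senior to C before the subordination, so the two trade places.

C, B, E, D, A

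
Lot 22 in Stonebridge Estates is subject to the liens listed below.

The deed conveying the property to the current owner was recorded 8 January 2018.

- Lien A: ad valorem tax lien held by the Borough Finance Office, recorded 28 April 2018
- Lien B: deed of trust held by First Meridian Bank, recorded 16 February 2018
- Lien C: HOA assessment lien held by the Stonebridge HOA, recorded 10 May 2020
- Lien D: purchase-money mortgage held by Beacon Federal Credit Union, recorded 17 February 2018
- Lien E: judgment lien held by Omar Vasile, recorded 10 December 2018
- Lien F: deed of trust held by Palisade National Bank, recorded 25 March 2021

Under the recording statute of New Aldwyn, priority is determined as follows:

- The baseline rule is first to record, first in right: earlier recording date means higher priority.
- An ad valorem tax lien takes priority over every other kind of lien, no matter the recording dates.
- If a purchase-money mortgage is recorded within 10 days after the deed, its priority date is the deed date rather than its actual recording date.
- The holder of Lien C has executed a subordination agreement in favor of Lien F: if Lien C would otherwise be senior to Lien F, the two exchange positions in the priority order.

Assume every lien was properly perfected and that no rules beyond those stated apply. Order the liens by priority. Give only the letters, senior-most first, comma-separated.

A, B, D, E, F, C

Effective dates: D was recorded 40 days after the deed, outside the 10-day window, so it keeps its recording date.
As an ad valorem tax lien, A is senior to every other lien.
Remaining liens by effective date: B (16 February 2018), D (17 February 2018), E (10 December 2018), C (10 May 2020), F (25 March 2021).
Because C would otherwise rank above F, the subordination swaps them.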